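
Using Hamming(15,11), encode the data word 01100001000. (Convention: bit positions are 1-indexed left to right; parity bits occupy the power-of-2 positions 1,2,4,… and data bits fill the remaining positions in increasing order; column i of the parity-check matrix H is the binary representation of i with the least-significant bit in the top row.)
Codeword c = d · G (mod 2), d = 01100001000:
  c[0] = d·G[:,0] = (01100001000)·(11011010101) mod 2 = 0+1+0+0+0+0+0+0+0+0+0 mod 2 = 1
  c[1] = d·G[:,1] = (01100001000)·(10110110011) mod 2 = 0+0+1+0+0+0+0+0+0+0+0 mod 2 = 1
  c[2] = d·G[:,2] = (01100001000)·(10000000000) mod 2 = 0+0+0+0+0+0+0+0+0+0+0 mod 2 = 0
  c[3] = d·G[:,3] = (01100001000)·(01110001111) mod 2 = 0+1+1+0+0+0+0+1+0+0+0 mod 2 = 1
  c[4] = d·G[:,4] = (01100001000)·(01000000000) mod 2 = 0+1+0+0+0+0+0+0+0+0+0 mod 2 = 1
  c[5] = d·G[:,5] = (01100001000)·(00100000000) mod 2 = 0+0+1+0+0+0+0+0+0+0+0 mod 2 = 1
  c[6] = d·G[:,6] = (01100001000)·(00010000000) mod 2 = 0+0+0+0+0+0+0+0+0+0+0 mod 2 = 0
  c[7] = d·G[:,7] = (01100001000)·(00001111111) mod 2 = 0+0+0+0+0+0+0+1+0+0+0 mod 2 = 1
  c[8] = d·G[:,8] = (01100001000)·(00001000000) mod 2 = 0+0+0+0+0+0+0+0+0+0+0 mod 2 = 0
  c[9] = d·G[:,9] = (01100001000)·(00000100000) mod 2 = 0+0+0+0+0+0+0+0+0+0+0 mod 2 = 0
  c[10] = d·G[:,10] = (01100001000)·(00000010000) mod 2 = 0+0+0+0+0+0+0+0+0+0+0 mod 2 = 0
  c[11] = d·G[:,11] = (01100001000)·(00000001000) mod 2 = 0+0+0+0+0+0+0+1+0+0+0 mod 2 = 1
  c[12] = d·G[:,12] = (01100001000)·(00000000100) mod 2 = 0+0+0+0+0+0+0+0+0+0+0 mod 2 = 0
  c[13] = d·G[:,13] = (01100001000)·(00000000010) mod 2 = 0+0+0+0+0+0+0+0+0+0+0 mod 2 = 0
  c[14] = d·G[:,14] = (01100001000)·(00000000001) mod 2 = 0+0+0+0+0+0+0+0+0+0+0 mod 2 = 0
Codeword = 110111010001000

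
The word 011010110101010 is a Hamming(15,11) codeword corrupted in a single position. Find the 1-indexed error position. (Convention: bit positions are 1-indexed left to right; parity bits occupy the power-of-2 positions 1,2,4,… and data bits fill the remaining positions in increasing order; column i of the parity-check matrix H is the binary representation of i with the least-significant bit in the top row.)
Syndrome s = H · r^T (mod 2), r = 011010110101010:
  s[0] = (101010101010101)·(011010110101010) mod 2 = 0+0+1+0+1+0+1+0+0+0+0+0+0+0+0 mod 2 = 1
  s[1] = (011001100110011)·(011010110101010) mod 2 = 0+1+1+0+0+0+1+0+0+1+0+0+0+1+0 mod 2 = 1
  s[2] = (000111100001111)·(011010110101010) mod 2 = 0+0+0+0+1+0+1+0+0+0+0+1+0+1+0 mod 2 = 0
  s[3] = (000000011111111)·(011010110101010) mod 2 = 0+0+0+0+0+0+0+1+0+1+0+1+0+1+0 mod 2 = 0
Syndrome = 1100
Column i of H is the binary representation of i, so the syndrome is the binary index of the flipped bit.
Read s = 1100 with s[0] as LSB: 1·2^0 + 1·2^1 + 0·2^2 + 0·2^3 = 3.
Error is at bit position 3.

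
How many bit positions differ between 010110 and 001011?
XOR = 011101, count of 1s = 4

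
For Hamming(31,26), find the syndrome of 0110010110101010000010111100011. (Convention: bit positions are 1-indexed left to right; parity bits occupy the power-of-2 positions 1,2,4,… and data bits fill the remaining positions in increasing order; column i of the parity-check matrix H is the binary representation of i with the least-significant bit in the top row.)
Syndrome s = H · r^T (mod 2), r = 0110010110101010000010111100011:
  s[0] = (1010101010101010101010101010101)·(0110010110101010000010111100011) mod 2 = 0+0+1+0+0+0+0+0+1+0+1+0+1+0+1+0+0+0+0+0+1+0+1+0+1+0+0+0+0+0+1 mod 2 = 1
  s[1] = (0110011001100110011001100110011)·(0110010110101010000010111100011) mod 2 = 0+1+1+0+0+1+0+0+0+0+1+0+0+0+1+0+0+0+0+0+0+0+1+0+0+1+0+0+0+1+1 mod 2 = 1
  s[2] = (0001111000011110000111100001111)·(0110010110101010000010111100011) mod 2 = 0+0+0+0+0+1+0+0+0+0+0+0+1+0+1+0+0+0+0+0+1+0+1+0+0+0+0+0+0+1+1 mod 2 = 1
  s[3] = (0000000111111110000000011111111)·(0110010110101010000010111100011) mod 2 = 0+0+0+0+0+0+0+1+1+0+1+0+1+0+1+0+0+0+0+0+0+0+0+1+1+1+0+0+0+1+1 mod 2 = 0
  s[4] = (0000000000000001111111111111111)·(0110010110101010000010111100011) mod 2 = 0+0+0+0+0+0+0+0+0+0+0+0+0+0+0+0+0+0+0+0+1+0+1+1+1+1+0+0+0+1+1 mod 2 = 1
Syndrome = 11101
Non-zero syndrome: error at position 23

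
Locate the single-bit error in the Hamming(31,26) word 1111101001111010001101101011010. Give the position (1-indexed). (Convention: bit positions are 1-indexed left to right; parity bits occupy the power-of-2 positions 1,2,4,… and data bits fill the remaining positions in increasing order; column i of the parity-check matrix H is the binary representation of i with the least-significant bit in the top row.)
Syndrome s = H · r^T (mod 2), r = 1111101001111010001101101011010:
  s[0] = (1010101010101010101010101010101)·(1111101001111010001101101011010) mod 2 = 1+0+1+0+1+0+1+0+0+0+1+0+1+0+1+0+0+0+1+0+0+0+1+0+1+0+1+0+0+0+0 mod 2 = 1
  s[1] = (0110011001100110011001100110011)·(1111101001111010001101101011010) mod 2 = 0+1+1+0+0+0+1+0+0+1+1+0+0+0+1+0+0+0+1+0+0+1+1+0+0+0+1+0+0+1+0 mod 2 = 1
  s[2] = (0001111000011110000111100001111)·(1111101001111010001101101011010) mod 2 = 0+0+0+1+1+0+1+0+0+0+0+1+1+0+1+0+0+0+0+1+0+1+1+0+0+0+0+1+0+1+0 mod 2 = 1
  s[3] = (0000000111111110000000011111111)·(1111101001111010001101101011010) mod 2 = 0+0+0+0+0+0+0+0+0+1+1+1+1+0+1+0+0+0+0+0+0+0+0+0+1+0+1+1+0+1+0 mod 2 = 1
  s[4] = (0000000000000001111111111111111)·(1111101001111010001101101011010) mod 2 = 0+0+0+0+0+0+0+0+0+0+0+0+0+0+0+0+0+0+1+1+0+1+1+0+1+0+1+1+0+1+0 mod 2 = 0
Syndrome = 11110
Column i of H is the binary representation of i, so the syndrome is the binary index of the flipped bit.
Read s = 11110 with s[0] as LSB: 1·2^0 + 1·2^1 + 1·2^2 + 1·2^3 + 0·2^4 = 15.
Error is at bit position 15.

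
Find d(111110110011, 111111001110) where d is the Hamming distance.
XOR = 000001111101, count of 1s = 6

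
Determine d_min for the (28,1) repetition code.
d_min = 28 (the only two codewords are 0…0 and 1…1, differing in all 28 positions).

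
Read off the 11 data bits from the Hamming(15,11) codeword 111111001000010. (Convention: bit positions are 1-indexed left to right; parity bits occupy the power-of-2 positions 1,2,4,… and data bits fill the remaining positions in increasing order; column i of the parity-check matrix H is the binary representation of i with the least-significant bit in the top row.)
Parity bits occupy power-of-2 positions; data bits are at positions {3,5,6,7,9,10,11,12,13,14,15} (1-indexed).
Extract: c[3]=1 c[5]=1 c[6]=1 c[7]=0 c[9]=1 c[10]=0 c[11]=0 c[12]=0 c[13]=0 c[14]=1 c[15]=0
Data = 11101000010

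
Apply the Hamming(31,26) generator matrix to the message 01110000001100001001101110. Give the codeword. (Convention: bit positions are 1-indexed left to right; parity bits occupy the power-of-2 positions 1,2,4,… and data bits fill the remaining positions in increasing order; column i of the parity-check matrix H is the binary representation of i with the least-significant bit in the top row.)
Codeword c = d · G (mod 2), d = 01110000001100001001101110:
  c[0] = d·G[:,0] = (01110000001100001001101110)·(11011010101101010101010101) mod 2 = 0+1+0+1+0+0+0+0+0+0+1+1+0+0+0+0+0+0+0+1+0+0+0+1+0+0 mod 2 = 0
  c[1] = d·G[:,1] = (01110000001100001001101110)·(10110110011011001100110011) mod 2 = 0+0+1+1+0+0+0+0+0+0+1+0+0+0+0+0+1+0+0+0+1+0+0+0+1+0 mod 2 = 0
  c[2] = d·G[:,2] = (01110000001100001001101110)·(10000000000000000000000000) mod 2 = 0+0+0+0+0+0+0+0+0+0+0+0+0+0+0+0+0+0+0+0+0+0+0+0+0+0 mod 2 = 0
  c[3] = d·G[:,3] = (01110000001100001001101110)·(01110001111000111100001111) mod 2 = 0+1+1+1+0+0+0+0+0+0+1+0+0+0+0+0+1+0+0+0+0+0+1+1+1+0 mod 2 = 0
  c[4] = d·G[:,4] = (01110000001100001001101110)·(01000000000000000000000000) mod 2 = 0+1+0+0+0+0+0+0+0+0+0+0+0+0+0+0+0+0+0+0+0+0+0+0+0+0 mod 2 = 1
  c[5] = d·G[:,5] = (01110000001100001001101110)·(00100000000000000000000000) mod 2 = 0+0+1+0+0+0+0+0+0+0+0+0+0+0+0+0+0+0+0+0+0+0+0+0+0+0 mod 2 = 1
  c[6] = d·G[:,6] = (01110000001100001001101110)·(00010000000000000000000000) mod 2 = 0+0+0+1+0+0+0+0+0+0+0+0+0+0+0+0+0+0+0+0+0+0+0+0+0+0 mod 2 = 1
  c[7] = d·G[:,7] = (01110000001100001001101110)·(00001111111000000011111111) mod 2 = 0+0+0+0+0+0+0+0+0+0+1+0+0+0+0+0+0+0+0+1+1+0+1+1+1+0 mod 2 = 0
  c[8] = d·G[:,8] = (01110000001100001001101110)·(00001000000000000000000000) mod 2 = 0+0+0+0+0+0+0+0+0+0+0+0+0+0+0+0+0+0+0+0+0+0+0+0+0+0 mod 2 = 0
  c[9] = d·G[:,9] = (01110000001100001001101110)·(00000100000000000000000000) mod 2 = 0+0+0+0+0+0+0+0+0+0+0+0+0+0+0+0+0+0+0+0+0+0+0+0+0+0 mod 2 = 0
  c[10] = d·G[:,10] = (01110000001100001001101110)·(00000010000000000000000000) mod 2 = 0+0+0+0+0+0+0+0+0+0+0+0+0+0+0+0+0+0+0+0+0+0+0+0+0+0 mod 2 = 0
  c[11] = d·G[:,11] = (01110000001100001001101110)·(00000001000000000000000000) mod 2 = 0+0+0+0+0+0+0+0+0+0+0+0+0+0+0+0+0+0+0+0+0+0+0+0+0+0 mod 2 = 0
  c[12] = d·G[:,12] = (01110000001100001001101110)·(00000000100000000000000000) mod 2 = 0+0+0+0+0+0+0+0+0+0+0+0+0+0+0+0+0+0+0+0+0+0+0+0+0+0 mod 2 = 0
  c[13] = d·G[:,13] = (01110000001100001001101110)·(00000000010000000000000000) mod 2 = 0+0+0+0+0+0+0+0+0+0+0+0+0+0+0+0+0+0+0+0+0+0+0+0+0+0 mod 2 = 0
  c[14] = d·G[:,14] = (01110000001100001001101110)·(00000000001000000000000000) mod 2 = 0+0+0+0+0+0+0+0+0+0+1+0+0+0+0+0+0+0+0+0+0+0+0+0+0+0 mod 2 = 1
  c[15] = d·G[:,15] = (01110000001100001001101110)·(00000000000111111111111111) mod 2 = 0+0+0+0+0+0+0+0+0+0+0+1+0+0+0+0+1+0+0+1+1+0+1+1+1+0 mod 2 = 1
  c[16] = d·G[:,16] = (01110000001100001001101110)·(00000000000100000000000000) mod 2 = 0+0+0+0+0+0+0+0+0+0+0+1+0+0+0+0+0+0+0+0+0+0+0+0+0+0 mod 2 = 1
  c[17] = d·G[:,17] = (01110000001100001001101110)·(00000000000010000000000000) mod 2 = 0+0+0+0+0+0+0+0+0+0+0+0+0+0+0+0+0+0+0+0+0+0+0+0+0+0 mod 2 = 0
  c[18] = d·G[:,18] = (01110000001100001001101110)·(00000000000001000000000000) mod 2 = 0+0+0+0+0+0+0+0+0+0+0+0+0+0+0+0+0+0+0+0+0+0+0+0+0+0 mod 2 = 0
  c[19] = d·G[:,19] = (01110000001100001001101110)·(00000000000000100000000000) mod 2 = 0+0+0+0+0+0+0+0+0+0+0+0+0+0+0+0+0+0+0+0+0+0+0+0+0+0 mod 2 = 0
  c[20] = d·G[:,20] = (01110000001100001001101110)·(00000000000000010000000000) mod 2 = 0+0+0+0+0+0+0+0+0+0+0+0+0+0+0+0+0+0+0+0+0+0+0+0+0+0 mod 2 = 0
  c[21] = d·G[:,21] = (01110000001100001001101110)·(00000000000000001000000000) mod 2 = 0+0+0+0+0+0+0+0+0+0+0+0+0+0+0+0+1+0+0+0+0+0+0+0+0+0 mod 2 = 1
  c[22] = d·G[:,22] = (01110000001100001001101110)·(00000000000000000100000000) mod 2 = 0+0+0+0+0+0+0+0+0+0+0+0+0+0+0+0+0+0+0+0+0+0+0+0+0+0 mod 2 = 0
  c[23] = d·G[:,23] = (01110000001100001001101110)·(00000000000000000010000000) mod 2 = 0+0+0+0+0+0+0+0+0+0+0+0+0+0+0+0+0+0+0+0+0+0+0+0+0+0 mod 2 = 0
  c[24] = d·G[:,24] = (01110000001100001001101110)·(00000000000000000001000000) mod 2 = 0+0+0+0+0+0+0+0+0+0+0+0+0+0+0+0+0+0+0+1+0+0+0+0+0+0 mod 2 = 1
  c[25] = d·G[:,25] = (01110000001100001001101110)·(00000000000000000000100000) mod 2 = 0+0+0+0+0+0+0+0+0+0+0+0+0+0+0+0+0+0+0+0+1+0+0+0+0+0 mod 2 = 1
  c[26] = d·G[:,26] = (01110000001100001001101110)·(00000000000000000000010000) mod 2 = 0+0+0+0+0+0+0+0+0+0+0+0+0+0+0+0+0+0+0+0+0+0+0+0+0+0 mod 2 = 0
  c[27] = d·G[:,27] = (01110000001100001001101110)·(00000000000000000000001000) mod 2 = 0+0+0+0+0+0+0+0+0+0+0+0+0+0+0+0+0+0+0+0+0+0+1+0+0+0 mod 2 = 1
  c[28] = d·G[:,28] = (01110000001100001001101110)·(00000000000000000000000100) mod 2 = 0+0+0+0+0+0+0+0+0+0+0+0+0+0+0+0+0+0+0+0+0+0+0+1+0+0 mod 2 = 1
  c[29] = d·G[:,29] = (01110000001100001001101110)·(00000000000000000000000010) mod 2 = 0+0+0+0+0+0+0+0+0+0+0+0+0+0+0+0+0+0+0+0+0+0+0+0+1+0 mod 2 = 1
  c[30] = d·G[:,30] = (01110000001100001001101110)·(00000000000000000000000001) mod 2 = 0+0+0+0+0+0+0+0+0+0+0+0+0+0+0+0+0+0+0+0+0+0+0+0+0+0 mod 2 = 0
Codeword = 0000111000000011100001001101110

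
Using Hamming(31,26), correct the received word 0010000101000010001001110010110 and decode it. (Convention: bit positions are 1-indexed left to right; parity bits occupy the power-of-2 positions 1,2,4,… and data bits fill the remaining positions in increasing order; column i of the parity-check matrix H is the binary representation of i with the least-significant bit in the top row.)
Syndrome s = H · r^T (mod 2), r = 0010000101000010001001110010110:
  s[0] = (1010101010101010101010101010101)·(0010000101000010001001110010110) mod 2 = 0+0+1+0+0+0+0+0+0+0+0+0+0+0+1+0+0+0+1+0+0+0+1+0+0+0+1+0+1+0+0 mod 2 = 0
  s[1] = (0110011001100110011001100110011)·(0010000101000010001001110010110) mod 2 = 0+0+1+0+0+0+0+0+0+1+0+0+0+0+1+0+0+0+1+0+0+1+1+0+0+0+1+0+0+1+0 mod 2 = 0
  s[2] = (0001111000011110000111100001111)·(0010000101000010001001110010110) mod 2 = 0+0+0+0+0+0+0+0+0+0+0+0+0+0+1+0+0+0+0+0+0+1+1+0+0+0+0+0+1+1+0 mod 2 = 1
  s[3] = (0000000111111110000000011111111)·(0010000101000010001001110010110) mod 2 = 0+0+0+0+0+0+0+1+0+1+0+0+0+0+1+0+0+0+0+0+0+0+0+1+0+0+1+0+1+1+0 mod 2 = 1
  s[4] = (0000000000000001111111111111111)·(0010000101000010001001110010110) mod 2 = 0+0+0+0+0+0+0+0+0+0+0+0+0+0+0+0+0+0+1+0+0+1+1+1+0+0+1+0+1+1+0 mod 2 = 1
Syndrome = 00111
Column 28 of H equals this syndrome → error at bit 28 (1-indexed).
Flip bit 28: 0010000101000010001001110010110 → 0010000101000010001001110011110
Extract data bits at positions {3,5,6,7,9,10,11,12,13,14,15,17,18,19,20,21,22,23,24,25,26,27,28,29,30,31}: 10000100001001001110011110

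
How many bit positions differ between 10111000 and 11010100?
XOR = 01101100, count of 1s = 4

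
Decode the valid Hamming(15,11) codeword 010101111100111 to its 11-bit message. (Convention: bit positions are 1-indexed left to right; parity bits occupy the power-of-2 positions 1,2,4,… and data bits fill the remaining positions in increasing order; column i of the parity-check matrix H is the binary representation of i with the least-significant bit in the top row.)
Parity bits occupy power-of-2 positions; data bits are at positions {3,5,6,7,9,10,11,12,13,14,15} (1-indexed).
Extract: c[3]=0 c[5]=0 c[6]=1 c[7]=1 c[9]=1 c[10]=1 c[11]=0 c[12]=0 c[13]=1 c[14]=1 c[15]=1
Data = 00111100111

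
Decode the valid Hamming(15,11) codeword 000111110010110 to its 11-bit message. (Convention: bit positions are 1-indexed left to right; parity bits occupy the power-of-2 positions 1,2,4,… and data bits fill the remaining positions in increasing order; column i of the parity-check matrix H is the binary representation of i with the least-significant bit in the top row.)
Parity bits occupy power-of-2 positions; data bits are at positions {3,5,6,7,9,10,11,12,13,14,15} (1-indexed).
Extract: c[3]=0 c[5]=1 c[6]=1 c[7]=1 c[9]=0 c[10]=0 c[11]=1 c[12]=0 c[13]=1 c[14]=1 c[15]=0
Data = 01110010110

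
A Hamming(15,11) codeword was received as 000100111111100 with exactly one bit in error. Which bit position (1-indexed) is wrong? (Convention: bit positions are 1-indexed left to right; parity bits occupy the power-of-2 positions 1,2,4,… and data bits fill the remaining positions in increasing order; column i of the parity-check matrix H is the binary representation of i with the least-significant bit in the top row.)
Syndrome s = H · r^T (mod 2), r = 000100111111100:
  s[0] = (101010101010101)·(000100111111100) mod 2 = 0+0+0+0+0+0+1+0+1+0+1+0+1+0+0 mod 2 = 0
  s[1] = (011001100110011)·(000100111111100) mod 2 = 0+0+0+0+0+0+1+0+0+1+1+0+0+0+0 mod 2 = 1
  s[2] = (000111100001111)·(000100111111100) mod 2 = 0+0+0+1+0+0+1+0+0+0+0+1+1+0+0 mod 2 = 0
  s[3] = (000000011111111)·(000100111111100) mod 2 = 0+0+0+0+0+0+0+1+1+1+1+1+1+0+0 mod 2 = 0
Syndrome = 0100
Column i of H is the binary representation of i, so the syndrome is the binary index of the flipped bit.
Read s = 0100 with s[0] as LSB: 0·2^0 + 1·2^1 + 0·2^2 + 0·2^3 = 2.
Error is at bit position 2.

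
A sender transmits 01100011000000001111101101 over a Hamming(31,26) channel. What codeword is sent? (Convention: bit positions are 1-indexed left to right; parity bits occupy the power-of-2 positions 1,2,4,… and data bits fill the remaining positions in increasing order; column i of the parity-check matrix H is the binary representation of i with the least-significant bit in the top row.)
Codeword c = d · G (mod 2), d = 01100011000000001111101101:
  c[0] = d·G[:,0] = (01100011000000001111101101)·(11011010101101010101010101) mod 2 = 0+1+0+0+0+0+1+0+0+0+0+0+0+0+0+0+0+1+0+1+0+0+0+1+0+1 mod 2 = 0
  c[1] = d·G[:,1] = (01100011000000001111101101)·(10110110011011001100110011) mod 2 = 0+0+1+0+0+0+1+0+0+0+0+0+0+0+0+0+1+1+0+0+1+0+0+0+0+1 mod 2 = 0
  c[2] = d·G[:,2] = (01100011000000001111101101)·(10000000000000000000000000) mod 2 = 0+0+0+0+0+0+0+0+0+0+0+0+0+0+0+0+0+0+0+0+0+0+0+0+0+0 mod 2 = 0
  c[3] = d·G[:,3] = (01100011000000001111101101)·(01110001111000111100001111) mod 2 = 0+1+1+0+0+0+0+1+0+0+0+0+0+0+0+0+1+1+0+0+0+0+1+1+0+1 mod 2 = 0
  c[4] = d·G[:,4] = (01100011000000001111101101)·(01000000000000000000000000) mod 2 = 0+1+0+0+0+0+0+0+0+0+0+0+0+0+0+0+0+0+0+0+0+0+0+0+0+0 mod 2 = 1
  c[5] = d·G[:,5] = (01100011000000001111101101)·(00100000000000000000000000) mod 2 = 0+0+1+0+0+0+0+0+0+0+0+0+0+0+0+0+0+0+0+0+0+0+0+0+0+0 mod 2 = 1
  c[6] = d·G[:,6] = (01100011000000001111101101)·(00010000000000000000000000) mod 2 = 0+0+0+0+0+0+0+0+0+0+0+0+0+0+0+0+0+0+0+0+0+0+0+0+0+0 mod 2 = 0
  c[7] = d·G[:,7] = (01100011000000001111101101)·(00001111111000000011111111) mod 2 = 0+0+0+0+0+0+1+1+0+0+0+0+0+0+0+0+0+0+1+1+1+0+1+1+0+1 mod 2 = 0
  c[8] = d·G[:,8] = (01100011000000001111101101)·(00001000000000000000000000) mod 2 = 0+0+0+0+0+0+0+0+0+0+0+0+0+0+0+0+0+0+0+0+0+0+0+0+0+0 mod 2 = 0
  c[9] = d·G[:,9] = (01100011000000001111101101)·(00000100000000000000000000) mod 2 = 0+0+0+0+0+0+0+0+0+0+0+0+0+0+0+0+0+0+0+0+0+0+0+0+0+0 mod 2 = 0
  c[10] = d·G[:,10] = (01100011000000001111101101)·(00000010000000000000000000) mod 2 = 0+0+0+0+0+0+1+0+0+0+0+0+0+0+0+0+0+0+0+0+0+0+0+0+0+0 mod 2 = 1
  c[11] = d·G[:,11] = (01100011000000001111101101)·(00000001000000000000000000) mod 2 = 0+0+0+0+0+0+0+1+0+0+0+0+0+0+0+0+0+0+0+0+0+0+0+0+0+0 mod 2 = 1
  c[12] = d·G[:,12] = (01100011000000001111101101)·(00000000100000000000000000) mod 2 = 0+0+0+0+0+0+0+0+0+0+0+0+0+0+0+0+0+0+0+0+0+0+0+0+0+0 mod 2 = 0
  c[13] = d·G[:,13] = (01100011000000001111101101)·(00000000010000000000000000) mod 2 = 0+0+0+0+0+0+0+0+0+0+0+0+0+0+0+0+0+0+0+0+0+0+0+0+0+0 mod 2 = 0
  c[14] = d·G[:,14] = (01100011000000001111101101)·(00000000001000000000000000) mod 2 = 0+0+0+0+0+0+0+0+0+0+0+0+0+0+0+0+0+0+0+0+0+0+0+0+0+0 mod 2 = 0
  c[15] = d·G[:,15] = (01100011000000001111101101)·(00000000000111111111111111) mod 2 = 0+0+0+0+0+0+0+0+0+0+0+0+0+0+0+0+1+1+1+1+1+0+1+1+0+1 mod 2 = 0
  c[16] = d·G[:,16] = (01100011000000001111101101)·(00000000000100000000000000) mod 2 = 0+0+0+0+0+0+0+0+0+0+0+0+0+0+0+0+0+0+0+0+0+0+0+0+0+0 mod 2 = 0
  c[17] = d·G[:,17] = (01100011000000001111101101)·(00000000000010000000000000) mod 2 = 0+0+0+0+0+0+0+0+0+0+0+0+0+0+0+0+0+0+0+0+0+0+0+0+0+0 mod 2 = 0
  c[18] = d·G[:,18] = (01100011000000001111101101)·(00000000000001000000000000) mod 2 = 0+0+0+0+0+0+0+0+0+0+0+0+0+0+0+0+0+0+0+0+0+0+0+0+0+0 mod 2 = 0
  c[19] = d·G[:,19] = (01100011000000001111101101)·(00000000000000100000000000) mod 2 = 0+0+0+0+0+0+0+0+0+0+0+0+0+0+0+0+0+0+0+0+0+0+0+0+0+0 mod 2 = 0
  c[20] = d·G[:,20] = (01100011000000001111101101)·(00000000000000010000000000) mod 2 = 0+0+0+0+0+0+0+0+0+0+0+0+0+0+0+0+0+0+0+0+0+0+0+0+0+0 mod 2 = 0
  c[21] = d·G[:,21] = (01100011000000001111101101)·(00000000000000001000000000) mod 2 = 0+0+0+0+0+0+0+0+0+0+0+0+0+0+0+0+1+0+0+0+0+0+0+0+0+0 mod 2 = 1
  c[22] = d·G[:,22] = (01100011000000001111101101)·(00000000000000000100000000) mod 2 = 0+0+0+0+0+0+0+0+0+0+0+0+0+0+0+0+0+1+0+0+0+0+0+0+0+0 mod 2 = 1
  c[23] = d·G[:,23] = (01100011000000001111101101)·(00000000000000000010000000) mod 2 = 0+0+0+0+0+0+0+0+0+0+0+0+0+0+0+0+0+0+1+0+0+0+0+0+0+0 mod 2 = 1
  c[24] = d·G[:,24] = (01100011000000001111101101)·(00000000000000000001000000) mod 2 = 0+0+0+0+0+0+0+0+0+0+0+0+0+0+0+0+0+0+0+1+0+0+0+0+0+0 mod 2 = 1
  c[25] = d·G[:,25] = (01100011000000001111101101)·(00000000000000000000100000) mod 2 = 0+0+0+0+0+0+0+0+0+0+0+0+0+0+0+0+0+0+0+0+1+0+0+0+0+0 mod 2 = 1
  c[26] = d·G[:,26] = (01100011000000001111101101)·(00000000000000000000010000) mod 2 = 0+0+0+0+0+0+0+0+0+0+0+0+0+0+0+0+0+0+0+0+0+0+0+0+0+0 mod 2 = 0
  c[27] = d·G[:,27] = (01100011000000001111101101)·(00000000000000000000001000) mod 2 = 0+0+0+0+0+0+0+0+0+0+0+0+0+0+0+0+0+0+0+0+0+0+1+0+0+0 mod 2 = 1
  c[28] = d·G[:,28] = (01100011000000001111101101)·(00000000000000000000000100) mod 2 = 0+0+0+0+0+0+0+0+0+0+0+0+0+0+0+0+0+0+0+0+0+0+0+1+0+0 mod 2 = 1
  c[29] = d·G[:,29] = (01100011000000001111101101)·(00000000000000000000000010) mod 2 = 0+0+0+0+0+0+0+0+0+0+0+0+0+0+0+0+0+0+0+0+0+0+0+0+0+0 mod 2 = 0
  c[30] = d·G[:,30] = (01100011000000001111101101)·(00000000000000000000000001) mod 2 = 0+0+0+0+0+0+0+0+0+0+0+0+0+0+0+0+0+0+0+0+0+0+0+0+0+1 mod 2 = 1
Codeword = 0000110000110000000001111101101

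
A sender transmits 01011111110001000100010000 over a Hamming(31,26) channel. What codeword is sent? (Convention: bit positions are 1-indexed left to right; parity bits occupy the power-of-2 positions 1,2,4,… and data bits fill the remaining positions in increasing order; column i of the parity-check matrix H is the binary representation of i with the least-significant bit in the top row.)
Codeword c = d · G (mod 2), d = 01011111110001000100010000:
  c[0] = d·G[:,0] = (01011111110001000100010000)·(11011010101101010101010101) mod 2 = 0+1+0+1+1+0+1+0+1+0+0+0+0+1+0+0+0+1+0+0+0+1+0+0+0+0 mod 2 = 0
  c[1] = d·G[:,1] = (01011111110001000100010000)·(10110110011011001100110011) mod 2 = 0+0+0+1+0+1+1+0+0+1+0+0+0+1+0+0+0+1+0+0+0+1+0+0+0+0 mod 2 = 1
  c[2] = d·G[:,2] = (01011111110001000100010000)·(10000000000000000000000000) mod 2 = 0+0+0+0+0+0+0+0+0+0+0+0+0+0+0+0+0+0+0+0+0+0+0+0+0+0 mod 2 = 0
  c[3] = d·G[:,3] = (01011111110001000100010000)·(01110001111000111100001111) mod 2 = 0+1+0+1+0+0+0+1+1+1+0+0+0+0+0+0+0+1+0+0+0+0+0+0+0+0 mod 2 = 0
  c[4] = d·G[:,4] = (01011111110001000100010000)·(01000000000000000000000000) mod 2 = 0+1+0+0+0+0+0+0+0+0+0+0+0+0+0+0+0+0+0+0+0+0+0+0+0+0 mod 2 = 1
  c[5] = d·G[:,5] = (01011111110001000100010000)·(00100000000000000000000000) mod 2 = 0+0+0+0+0+0+0+0+0+0+0+0+0+0+0+0+0+0+0+0+0+0+0+0+0+0 mod 2 = 0
  c[6] = d·G[:,6] = (01011111110001000100010000)·(00010000000000000000000000) mod 2 = 0+0+0+1+0+0+0+0+0+0+0+0+0+0+0+0+0+0+0+0+0+0+0+0+0+0 mod 2 = 1
  c[7] = d·G[:,7] = (01011111110001000100010000)·(00001111111000000011111111) mod 2 = 0+0+0+0+1+1+1+1+1+1+0+0+0+0+0+0+0+0+0+0+0+1+0+0+0+0 mod 2 = 1
  c[8] = d·G[:,8] = (01011111110001000100010000)·(00001000000000000000000000) mod 2 = 0+0+0+0+1+0+0+0+0+0+0+0+0+0+0+0+0+0+0+0+0+0+0+0+0+0 mod 2 = 1
  c[9] = d·G[:,9] = (01011111110001000100010000)·(00000100000000000000000000) mod 2 = 0+0+0+0+0+1+0+0+0+0+0+0+0+0+0+0+0+0+0+0+0+0+0+0+0+0 mod 2 = 1
  c[10] = d·G[:,10] = (01011111110001000100010000)·(00000010000000000000000000) mod 2 = 0+0+0+0+0+0+1+0+0+0+0+0+0+0+0+0+0+0+0+0+0+0+0+0+0+0 mod 2 = 1
  c[11] = d·G[:,11] = (01011111110001000100010000)·(00000001000000000000000000) mod 2 = 0+0+0+0+0+0+0+1+0+0+0+0+0+0+0+0+0+0+0+0+0+0+0+0+0+0 mod 2 = 1
  c[12] = d·G[:,12] = (01011111110001000100010000)·(00000000100000000000000000) mod 2 = 0+0+0+0+0+0+0+0+1+0+0+0+0+0+0+0+0+0+0+0+0+0+0+0+0+0 mod 2 = 1
  c[13] = d·G[:,13] = (01011111110001000100010000)·(00000000010000000000000000) mod 2 = 0+0+0+0+0+0+0+0+0+1+0+0+0+0+0+0+0+0+0+0+0+0+0+0+0+0 mod 2 = 1
  c[14] = d·G[:,14] = (01011111110001000100010000)·(00000000001000000000000000) mod 2 = 0+0+0+0+0+0+0+0+0+0+0+0+0+0+0+0+0+0+0+0+0+0+0+0+0+0 mod 2 = 0
  c[15] = d·G[:,15] = (01011111110001000100010000)·(00000000000111111111111111) mod 2 = 0+0+0+0+0+0+0+0+0+0+0+0+0+1+0+0+0+1+0+0+0+1+0+0+0+0 mod 2 = 1
  c[16] = d·G[:,16] = (01011111110001000100010000)·(00000000000100000000000000) mod 2 = 0+0+0+0+0+0+0+0+0+0+0+0+0+0+0+0+0+0+0+0+0+0+0+0+0+0 mod 2 = 0
  c[17] = d·G[:,17] = (01011111110001000100010000)·(00000000000010000000000000) mod 2 = 0+0+0+0+0+0+0+0+0+0+0+0+0+0+0+0+0+0+0+0+0+0+0+0+0+0 mod 2 = 0
  c[18] = d·G[:,18] = (01011111110001000100010000)·(00000000000001000000000000) mod 2 = 0+0+0+0+0+0+0+0+0+0+0+0+0+1+0+0+0+0+0+0+0+0+0+0+0+0 mod 2 = 1
  c[19] = d·G[:,19] = (01011111110001000100010000)·(00000000000000100000000000) mod 2 = 0+0+0+0+0+0+0+0+0+0+0+0+0+0+0+0+0+0+0+0+0+0+0+0+0+0 mod 2 = 0
  c[20] = d·G[:,20] = (01011111110001000100010000)·(00000000000000010000000000) mod 2 = 0+0+0+0+0+0+0+0+0+0+0+0+0+0+0+0+0+0+0+0+0+0+0+0+0+0 mod 2 = 0
  c[21] = d·G[:,21] = (01011111110001000100010000)·(00000000000000001000000000) mod 2 = 0+0+0+0+0+0+0+0+0+0+0+0+0+0+0+0+0+0+0+0+0+0+0+0+0+0 mod 2 = 0
  c[22] = d·G[:,22] = (01011111110001000100010000)·(00000000000000000100000000) mod 2 = 0+0+0+0+0+0+0+0+0+0+0+0+0+0+0+0+0+1+0+0+0+0+0+0+0+0 mod 2 = 1
  c[23] = d·G[:,23] = (01011111110001000100010000)·(00000000000000000010000000) mod 2 = 0+0+0+0+0+0+0+0+0+0+0+0+0+0+0+0+0+0+0+0+0+0+0+0+0+0 mod 2 = 0
  c[24] = d·G[:,24] = (01011111110001000100010000)·(00000000000000000001000000) mod 2 = 0+0+0+0+0+0+0+0+0+0+0+0+0+0+0+0+0+0+0+0+0+0+0+0+0+0 mod 2 = 0
  c[25] = d·G[:,25] = (01011111110001000100010000)·(00000000000000000000100000) mod 2 = 0+0+0+0+0+0+0+0+0+0+0+0+0+0+0+0+0+0+0+0+0+0+0+0+0+0 mod 2 = 0
  c[26] = d·G[:,26] = (01011111110001000100010000)·(00000000000000000000010000) mod 2 = 0+0+0+0+0+0+0+0+0+0+0+0+0+0+0+0+0+0+0+0+0+1+0+0+0+0 mod 2 = 1
  c[27] = d·G[:,27] = (01011111110001000100010000)·(00000000000000000000001000) mod 2 = 0+0+0+0+0+0+0+0+0+0+0+0+0+0+0+0+0+0+0+0+0+0+0+0+0+0 mod 2 = 0
  c[28] = d·G[:,28] = (01011111110001000100010000)·(00000000000000000000000100) mod 2 = 0+0+0+0+0+0+0+0+0+0+0+0+0+0+0+0+0+0+0+0+0+0+0+0+0+0 mod 2 = 0
  c[29] = d·G[:,29] = (01011111110001000100010000)·(00000000000000000000000010) mod 2 = 0+0+0+0+0+0+0+0+0+0+0+0+0+0+0+0+0+0+0+0+0+0+0+0+0+0 mod 2 = 0
  c[30] = d·G[:,30] = (01011111110001000100010000)·(00000000000000000000000001) mod 2 = 0+0+0+0+0+0+0+0+0+0+0+0+0+0+0+0+0+0+0+0+0+0+0+0+0+0 mod 2 = 0
Codeword = 0100101111111101001000100010000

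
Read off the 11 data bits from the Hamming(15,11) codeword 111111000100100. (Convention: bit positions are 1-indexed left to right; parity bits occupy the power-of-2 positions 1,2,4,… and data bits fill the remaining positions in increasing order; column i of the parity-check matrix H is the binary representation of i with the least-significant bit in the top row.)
Parity bits occupy power-of-2 positions; data bits are at positions {3,5,6,7,9,10,11,12,13,14,15} (1-indexed).
Extract: c[3]=1 c[5]=1 c[6]=1 c[7]=0 c[9]=0 c[10]=1 c[11]=0 c[12]=0 c[13]=1 c[14]=0 c[15]=0
Data = 11100100100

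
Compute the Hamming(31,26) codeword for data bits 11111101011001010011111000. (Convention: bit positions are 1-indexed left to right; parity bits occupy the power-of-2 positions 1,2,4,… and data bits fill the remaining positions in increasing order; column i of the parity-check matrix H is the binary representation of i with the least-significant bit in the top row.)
Codeword c = d · G (mod 2), d = 11111101011001010011111000:
  c[0] = d·G[:,0] = (11111101011001010011111000)·(11011010101101010101010101) mod 2 = 1+1+0+1+1+0+0+0+0+0+1+0+0+1+0+1+0+0+0+1+0+1+0+0+0+0 mod 2 = 1
  c[1] = d·G[:,1] = (11111101011001010011111000)·(10110110011011001100110011) mod 2 = 1+0+1+1+0+1+0+0+0+1+1+0+0+1+0+0+0+0+0+0+1+1+0+0+0+0 mod 2 = 1
  c[2] = d·G[:,2] = (11111101011001010011111000)·(10000000000000000000000000) mod 2 = 1+0+0+0+0+0+0+0+0+0+0+0+0+0+0+0+0+0+0+0+0+0+0+0+0+0 mod 2 = 1
  c[3] = d·G[:,3] = (11111101011001010011111000)·(01110001111000111100001111) mod 2 = 0+1+1+1+0+0+0+1+0+1+1+0+0+0+0+1+0+0+0+0+0+0+1+0+0+0 mod 2 = 0
  c[4] = d·G[:,4] = (11111101011001010011111000)·(01000000000000000000000000) mod 2 = 0+1+0+0+0+0+0+0+0+0+0+0+0+0+0+0+0+0+0+0+0+0+0+0+0+0 mod 2 = 1
  c[5] = d·G[:,5] = (11111101011001010011111000)·(00100000000000000000000000) mod 2 = 0+0+1+0+0+0+0+0+0+0+0+0+0+0+0+0+0+0+0+0+0+0+0+0+0+0 mod 2 = 1
  c[6] = d·G[:,6] = (11111101011001010011111000)·(00010000000000000000000000) mod 2 = 0+0+0+1+0+0+0+0+0+0+0+0+0+0+0+0+0+0+0+0+0+0+0+0+0+0 mod 2 = 1
  c[7] = d·G[:,7] = (11111101011001010011111000)·(00001111111000000011111111) mod 2 = 0+0+0+0+1+1+0+1+0+1+1+0+0+0+0+0+0+0+1+1+1+1+1+0+0+0 mod 2 = 0
  c[8] = d·G[:,8] = (11111101011001010011111000)·(00001000000000000000000000) mod 2 = 0+0+0+0+1+0+0+0+0+0+0+0+0+0+0+0+0+0+0+0+0+0+0+0+0+0 mod 2 = 1
  c[9] = d·G[:,9] = (11111101011001010011111000)·(00000100000000000000000000) mod 2 = 0+0+0+0+0+1+0+0+0+0+0+0+0+0+0+0+0+0+0+0+0+0+0+0+0+0 mod 2 = 1
  c[10] = d·G[:,10] = (11111101011001010011111000)·(00000010000000000000000000) mod 2 = 0+0+0+0+0+0+0+0+0+0+0+0+0+0+0+0+0+0+0+0+0+0+0+0+0+0 mod 2 = 0
  c[11] = d·G[:,11] = (11111101011001010011111000)·(00000001000000000000000000) mod 2 = 0+0+0+0+0+0+0+1+0+0+0+0+0+0+0+0+0+0+0+0+0+0+0+0+0+0 mod 2 = 1
  c[12] = d·G[:,12] = (11111101011001010011111000)·(00000000100000000000000000) mod 2 = 0+0+0+0+0+0+0+0+0+0+0+0+0+0+0+0+0+0+0+0+0+0+0+0+0+0 mod 2 = 0
  c[13] = d·G[:,13] = (11111101011001010011111000)·(00000000010000000000000000) mod 2 = 0+0+0+0+0+0+0+0+0+1+0+0+0+0+0+0+0+0+0+0+0+0+0+0+0+0 mod 2 = 1
  c[14] = d·G[:,14] = (11111101011001010011111000)·(00000000001000000000000000) mod 2 = 0+0+0+0+0+0+0+0+0+0+1+0+0+0+0+0+0+0+0+0+0+0+0+0+0+0 mod 2 = 1
  c[15] = d·G[:,15] = (11111101011001010011111000)·(00000000000111111111111111) mod 2 = 0+0+0+0+0+0+0+0+0+0+0+0+0+1+0+1+0+0+1+1+1+1+1+0+0+0 mod 2 = 1
  c[16] = d·G[:,16] = (11111101011001010011111000)·(00000000000100000000000000) mod 2 = 0+0+0+0+0+0+0+0+0+0+0+0+0+0+0+0+0+0+0+0+0+0+0+0+0+0 mod 2 = 0
  c[17] = d·G[:,17] = (11111101011001010011111000)·(00000000000010000000000000) mod 2 = 0+0+0+0+0+0+0+0+0+0+0+0+0+0+0+0+0+0+0+0+0+0+0+0+0+0 mod 2 = 0
  c[18] = d·G[:,18] = (11111101011001010011111000)·(00000000000001000000000000) mod 2 = 0+0+0+0+0+0+0+0+0+0+0+0+0+1+0+0+0+0+0+0+0+0+0+0+0+0 mod 2 = 1
  c[19] = d·G[:,19] = (11111101011001010011111000)·(00000000000000100000000000) mod 2 = 0+0+0+0+0+0+0+0+0+0+0+0+0+0+0+0+0+0+0+0+0+0+0+0+0+0 mod 2 = 0
  c[20] = d·G[:,20] = (11111101011001010011111000)·(00000000000000010000000000) mod 2 = 0+0+0+0+0+0+0+0+0+0+0+0+0+0+0+1+0+0+0+0+0+0+0+0+0+0 mod 2 = 1
  c[21] = d·G[:,21] = (11111101011001010011111000)·(00000000000000001000000000) mod 2 = 0+0+0+0+0+0+0+0+0+0+0+0+0+0+0+0+0+0+0+0+0+0+0+0+0+0 mod 2 = 0
  c[22] = d·G[:,22] = (11111101011001010011111000)·(00000000000000000100000000) mod 2 = 0+0+0+0+0+0+0+0+0+0+0+0+0+0+0+0+0+0+0+0+0+0+0+0+0+0 mod 2 = 0
  c[23] = d·G[:,23] = (11111101011001010011111000)·(00000000000000000010000000) mod 2 = 0+0+0+0+0+0+0+0+0+0+0+0+0+0+0+0+0+0+1+0+0+0+0+0+0+0 mod 2 = 1
  c[24] = d·G[:,24] = (11111101011001010011111000)·(00000000000000000001000000) mod 2 = 0+0+0+0+0+0+0+0+0+0+0+0+0+0+0+0+0+0+0+1+0+0+0+0+0+0 mod 2 = 1
  c[25] = d·G[:,25] = (11111101011001010011111000)·(00000000000000000000100000) mod 2 = 0+0+0+0+0+0+0+0+0+0+0+0+0+0+0+0+0+0+0+0+1+0+0+0+0+0 mod 2 = 1
  c[26] = d·G[:,26] = (11111101011001010011111000)·(00000000000000000000010000) mod 2 = 0+0+0+0+0+0+0+0+0+0+0+0+0+0+0+0+0+0+0+0+0+1+0+0+0+0 mod 2 = 1
  c[27] = d·G[:,27] = (11111101011001010011111000)·(00000000000000000000001000) mod 2 = 0+0+0+0+0+0+0+0+0+0+0+0+0+0+0+0+0+0+0+0+0+0+1+0+0+0 mod 2 = 1
  c[28] = d·G[:,28] = (11111101011001010011111000)·(00000000000000000000000100) mod 2 = 0+0+0+0+0+0+0+0+0+0+0+0+0+0+0+0+0+0+0+0+0+0+0+0+0+0 mod 2 = 0
  c[29] = d·G[:,29] = (11111101011001010011111000)·(00000000000000000000000010) mod 2 = 0+0+0+0+0+0+0+0+0+0+0+0+0+0+0+0+0+0+0+0+0+0+0+0+0+0 mod 2 = 0
  c[30] = d·G[:,30] = (11111101011001010011111000)·(00000000000000000000000001) mod 2 = 0+0+0+0+0+0+0+0+0+0+0+0+0+0+0+0+0+0+0+0+0+0+0+0+0+0 mod 2 = 0
Codeword = 1110111011010111001010011111000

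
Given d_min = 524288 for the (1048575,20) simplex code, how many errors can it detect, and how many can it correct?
Detection only: up to d_min − 1 = 524287 errors.
Correction: up to ⌊(d_min − 1)/2⌋ = ⌊524287/2⌋ = 262143 errors.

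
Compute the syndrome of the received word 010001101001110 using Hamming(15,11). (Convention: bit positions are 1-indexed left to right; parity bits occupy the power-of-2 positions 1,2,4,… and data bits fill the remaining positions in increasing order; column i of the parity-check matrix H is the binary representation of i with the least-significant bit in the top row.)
Syndrome s = H · r^T (mod 2), r = 010001101001110:
  s[0] = (101010101010101)·(010001101001110) mod 2 = 0+0+0+0+0+0+1+0+1+0+0+0+1+0+0 mod 2 = 1
  s[1] = (011001100110011)·(010001101001110) mod 2 = 0+1+0+0+0+1+1+0+0+0+0+0+0+1+0 mod 2 = 0
  s[2] = (000111100001111)·(010001101001110) mod 2 = 0+0+0+0+0+1+1+0+0+0+0+1+1+1+0 mod 2 = 1
  s[3] = (000000011111111)·(010001101001110) mod 2 = 0+0+0+0+0+0+0+0+1+0+0+1+1+1+0 mod 2 = 0
Syndrome = 1010
Non-zero syndrome: error at position 5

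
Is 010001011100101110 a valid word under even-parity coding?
Sum of all bits: 0+1+0+0+0+1+0+1+1+1+0+0+1+0+1+1+1+0 = 9; 9 mod 2 = 1. Result is 1 → parity error detected.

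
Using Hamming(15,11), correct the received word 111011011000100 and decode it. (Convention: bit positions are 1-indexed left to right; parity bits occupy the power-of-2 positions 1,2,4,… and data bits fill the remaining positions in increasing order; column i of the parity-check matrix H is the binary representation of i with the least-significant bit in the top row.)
Syndrome s = H · r^T (mod 2), r = 111011011000100:
  s[0] = (101010101010101)·(111011011000100) mod 2 = 1+0+1+0+1+0+0+0+1+0+0+0+1+0+0 mod 2 = 1
  s[1] = (011001100110011)·(111011011000100) mod 2 = 0+1+1+0+0+1+0+0+0+0+0+0+0+0+0 mod 2 = 1
  s[2] = (000111100001111)·(111011011000100) mod 2 = 0+0+0+0+1+1+0+0+0+0+0+0+1+0+0 mod 2 = 1
  s[3] = (000000011111111)·(111011011000100) mod 2 = 0+0+0+0+0+0+0+1+1+0+0+0+1+0+0 mod 2 = 1
Syndrome = 1111
Column 15 of H equals this syndrome → error at bit 15 (1-indexed).
Flip bit 15: 111011011000100 → 111011011000101
Extract data bits at positions {3,5,6,7,9,10,11,12,13,14,15}: 11101000101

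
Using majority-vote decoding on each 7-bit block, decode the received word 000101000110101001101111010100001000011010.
Split into 7-bit blocks and majority-vote each:
  block 1 = 0001010: 2 ones, 5 zeros → 0
  block 2 = 0011010: 3 ones, 4 zeros → 0
  block 3 = 1001101: 4 ones, 3 zeros → 1
  block 4 = 1110101: 5 ones, 2 zeros → 1
  block 5 = 0000100: 1 ones, 6 zeros → 0
  block 6 = 0011010: 3 ones, 4 zeros → 0
Decoded = 001100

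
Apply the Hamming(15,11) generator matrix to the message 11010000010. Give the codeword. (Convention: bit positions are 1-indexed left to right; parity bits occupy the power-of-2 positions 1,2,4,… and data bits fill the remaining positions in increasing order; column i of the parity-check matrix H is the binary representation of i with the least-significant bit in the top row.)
Codeword c = d · G (mod 2), d = 11010000010:
  c[0] = d·G[:,0] = (11010000010)·(11011010101) mod 2 = 1+1+0+1+0+0+0+0+0+0+0 mod 2 = 1
  c[1] = d·G[:,1] = (11010000010)·(10110110011) mod 2 = 1+0+0+1+0+0+0+0+0+1+0 mod 2 = 1
  c[2] = d·G[:,2] = (11010000010)·(10000000000) mod 2 = 1+0+0+0+0+0+0+0+0+0+0 mod 2 = 1
  c[3] = d·G[:,3] = (11010000010)·(01110001111) mod 2 = 0+1+0+1+0+0+0+0+0+1+0 mod 2 = 1
  c[4] = d·G[:,4] = (11010000010)·(01000000000) mod 2 = 0+1+0+0+0+0+0+0+0+0+0 mod 2 = 1
  c[5] = d·G[:,5] = (11010000010)·(00100000000) mod 2 = 0+0+0+0+0+0+0+0+0+0+0 mod 2 = 0
  c[6] = d·G[:,6] = (11010000010)·(00010000000) mod 2 = 0+0+0+1+0+0+0+0+0+0+0 mod 2 = 1
  c[7] = d·G[:,7] = (11010000010)·(00001111111) mod 2 = 0+0+0+0+0+0+0+0+0+1+0 mod 2 = 1
  c[8] = d·G[:,8] = (11010000010)·(00001000000) mod 2 = 0+0+0+0+0+0+0+0+0+0+0 mod 2 = 0
  c[9] = d·G[:,9] = (11010000010)·(00000100000) mod 2 = 0+0+0+0+0+0+0+0+0+0+0 mod 2 = 0
  c[10] = d·G[:,10] = (11010000010)·(00000010000) mod 2 = 0+0+0+0+0+0+0+0+0+0+0 mod 2 = 0
  c[11] = d·G[:,11] = (11010000010)·(00000001000) mod 2 = 0+0+0+0+0+0+0+0+0+0+0 mod 2 = 0
  c[12] = d·G[:,12] = (11010000010)·(00000000100) mod 2 = 0+0+0+0+0+0+0+0+0+0+0 mod 2 = 0
  c[13] = d·G[:,13] = (11010000010)·(00000000010) mod 2 = 0+0+0+0+0+0+0+0+0+1+0 mod 2 = 1
  c[14] = d·G[:,14] = (11010000010)·(00000000001) mod 2 = 0+0+0+0+0+0+0+0+0+0+0 mod 2 = 0
Codeword = 111110110000010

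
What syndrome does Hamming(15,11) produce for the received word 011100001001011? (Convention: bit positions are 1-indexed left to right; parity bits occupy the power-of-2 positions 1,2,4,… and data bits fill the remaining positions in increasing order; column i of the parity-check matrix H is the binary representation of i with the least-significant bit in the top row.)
Syndrome s = H · r^T (mod 2), r = 011100001001011:
  s[0] = (101010101010101)·(011100001001011) mod 2 = 0+0+1+0+0+0+0+0+1+0+0+0+0+0+1 mod 2 = 1
  s[1] = (011001100110011)·(011100001001011) mod 2 = 0+1+1+0+0+0+0+0+0+0+0+0+0+1+1 mod 2 = 0
  s[2] = (000111100001111)·(011100001001011) mod 2 = 0+0+0+1+0+0+0+0+0+0+0+1+0+1+1 mod 2 = 0
  s[3] = (000000011111111)·(011100001001011) mod 2 = 0+0+0+0+0+0+0+0+1+0+0+1+0+1+1 mod 2 = 0
Syndrome = 1000
Non-zero syndrome: error at position 1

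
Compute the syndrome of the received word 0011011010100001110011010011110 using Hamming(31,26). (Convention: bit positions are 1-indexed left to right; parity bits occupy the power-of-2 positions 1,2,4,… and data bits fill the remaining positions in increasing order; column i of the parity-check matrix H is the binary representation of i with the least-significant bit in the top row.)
Syndrome s = H · r^T (mod 2), r = 0011011010100001110011010011110:
  s[0] = (1010101010101010101010101010101)·(0011011010100001110011010011110) mod 2 = 0+0+1+0+0+0+1+0+1+0+1+0+0+0+0+0+1+0+0+0+1+0+0+0+0+0+1+0+1+0+0 mod 2 = 0
  s[1] = (0110011001100110011001100110011)·(0011011010100001110011010011110) mod 2 = 0+0+1+0+0+1+1+0+0+0+1+0+0+0+0+0+0+1+0+0+0+1+0+0+0+0+1+0+0+1+0 mod 2 = 0
  s[2] = (0001111000011110000111100001111)·(0011011010100001110011010011110) mod 2 = 0+0+0+1+0+1+1+0+0+0+0+0+0+0+0+0+0+0+0+0+1+1+0+0+0+0+0+1+1+1+0 mod 2 = 0
  s[3] = (0000000111111110000000011111111)·(0011011010100001110011010011110) mod 2 = 0+0+0+0+0+0+0+0+1+0+1+0+0+0+0+0+0+0+0+0+0+0+0+1+0+0+1+1+1+1+0 mod 2 = 1
  s[4] = (0000000000000001111111111111111)·(0011011010100001110011010011110) mod 2 = 0+0+0+0+0+0+0+0+0+0+0+0+0+0+0+1+1+1+0+0+1+1+0+1+0+0+1+1+1+1+0 mod 2 = 0
Syndrome = 00010
Non-zero syndrome: error at position 8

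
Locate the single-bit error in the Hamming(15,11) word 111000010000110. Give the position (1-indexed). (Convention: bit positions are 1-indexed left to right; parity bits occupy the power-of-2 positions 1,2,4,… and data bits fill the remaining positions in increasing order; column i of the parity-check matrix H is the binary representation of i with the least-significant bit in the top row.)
Syndrome s = H · r^T (mod 2), r = 111000010000110:
  s[0] = (101010101010101)·(111000010000110) mod 2 = 1+0+1+0+0+0+0+0+0+0+0+0+1+0+0 mod 2 = 1
  s[1] = (011001100110011)·(111000010000110) mod 2 = 0+1+1+0+0+0+0+0+0+0+0+0+0+1+0 mod 2 = 1
  s[2] = (000111100001111)·(111000010000110) mod 2 = 0+0+0+0+0+0+0+0+0+0+0+0+1+1+0 mod 2 = 0
  s[3] = (000000011111111)·(111000010000110) mod 2 = 0+0+0+0+0+0+0+1+0+0+0+0+1+1+0 mod 2 = 1
Syndrome = 1101
Column i of H is the binary representation of i, so the syndrome is the binary index of the flipped bit.
Read s = 1101 with s[0] as LSB: 1·2^0 + 1·2^1 + 0·2^2 + 1·2^3 = 11.
Error is at bit position 11.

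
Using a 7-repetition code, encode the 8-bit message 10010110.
Repeat each bit 7× and concatenate:
1→1111111  0→0000000  0→0000000  1→1111111  0→0000000  1→1111111  1→1111111  0→0000000
Codeword = 11111110000000000000011111110000000111111111111110000000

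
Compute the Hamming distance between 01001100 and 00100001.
XOR = 01101101, count of 1s = 5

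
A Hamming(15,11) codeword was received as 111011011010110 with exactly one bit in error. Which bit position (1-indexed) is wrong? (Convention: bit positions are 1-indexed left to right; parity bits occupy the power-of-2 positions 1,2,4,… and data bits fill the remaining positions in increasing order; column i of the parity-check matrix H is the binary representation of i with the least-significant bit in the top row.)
Syndrome s = H · r^T (mod 2), r = 111011011010110:
  s[0] = (101010101010101)·(111011011010110) mod 2 = 1+0+1+0+1+0+0+0+1+0+1+0+1+0+0 mod 2 = 0
  s[1] = (011001100110011)·(111011011010110) mod 2 = 0+1+1+0+0+1+0+0+0+0+1+0+0+1+0 mod 2 = 1
  s[2] = (000111100001111)·(111011011010110) mod 2 = 0+0+0+0+1+1+0+0+0+0+0+0+1+1+0 mod 2 = 0
  s[3] = (000000011111111)·(111011011010110) mod 2 = 0+0+0+0+0+0+0+1+1+0+1+0+1+1+0 mod 2 = 1
Syndrome = 0101
Column i of H is the binary representation of i, so the syndrome is the binary index of the flipped bit.
Read s = 0101 with s[0] as LSB: 0·2^0 + 1·2^1 + 0·2^2 + 1·2^3 = 10.
Error is at bit position 10.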